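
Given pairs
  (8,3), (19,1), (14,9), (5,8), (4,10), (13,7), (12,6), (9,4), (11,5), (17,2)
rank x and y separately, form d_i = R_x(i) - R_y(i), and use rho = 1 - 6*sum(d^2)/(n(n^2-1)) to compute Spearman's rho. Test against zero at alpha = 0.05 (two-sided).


Step 1: Rank x and y separately (midranks; no ties here).
rank(x): 8->3, 19->10, 14->8, 5->2, 4->1, 13->7, 12->6, 9->4, 11->5, 17->9
rank(y): 3->3, 1->1, 9->9, 8->8, 10->10, 7->7, 6->6, 4->4, 5->5, 2->2
Step 2: d_i = R_x(i) - R_y(i); compute d_i^2.
  (3-3)^2=0, (10-1)^2=81, (8-9)^2=1, (2-8)^2=36, (1-10)^2=81, (7-7)^2=0, (6-6)^2=0, (4-4)^2=0, (5-5)^2=0, (9-2)^2=49
sum(d^2) = 248.
Step 3: rho = 1 - 6*248 / (10*(10^2 - 1)) = 1 - 1488/990 = -0.503030.
Step 4: Under H0, t = rho * sqrt((n-2)/(1-rho^2)) = -1.6462 ~ t(8).
Step 5: Two-sided p-value from the t-distribution with 8 df = 0.138334.
Step 6: alpha = 0.05. fail to reject H0.

rho = -0.5030, p = 0.138334, fail to reject H0 at alpha = 0.05.


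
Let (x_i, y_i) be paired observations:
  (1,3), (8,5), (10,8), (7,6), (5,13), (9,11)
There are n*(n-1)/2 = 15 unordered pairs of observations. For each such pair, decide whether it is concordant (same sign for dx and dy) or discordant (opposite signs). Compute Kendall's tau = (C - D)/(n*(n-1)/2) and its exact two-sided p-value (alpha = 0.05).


Step 1: Enumerate the 15 unordered pairs (i,j) with i<j and classify each by sign(x_j-x_i) * sign(y_j-y_i).
  (1,2):dx=+7,dy=+2->C; (1,3):dx=+9,dy=+5->C; (1,4):dx=+6,dy=+3->C; (1,5):dx=+4,dy=+10->C
  (1,6):dx=+8,dy=+8->C; (2,3):dx=+2,dy=+3->C; (2,4):dx=-1,dy=+1->D; (2,5):dx=-3,dy=+8->D
  (2,6):dx=+1,dy=+6->C; (3,4):dx=-3,dy=-2->C; (3,5):dx=-5,dy=+5->D; (3,6):dx=-1,dy=+3->D
  (4,5):dx=-2,dy=+7->D; (4,6):dx=+2,dy=+5->C; (5,6):dx=+4,dy=-2->D
Step 2: C = 9, D = 6, total pairs = 15.
Step 3: tau = (C - D)/(n(n-1)/2) = (9 - 6)/15 = 0.200000.
Step 4: Exact two-sided p-value (enumerate n! = 720 permutations of y under H0): p = 0.719444.
Step 5: alpha = 0.05. fail to reject H0.

tau_b = 0.2000 (C=9, D=6), p = 0.719444, fail to reject H0.


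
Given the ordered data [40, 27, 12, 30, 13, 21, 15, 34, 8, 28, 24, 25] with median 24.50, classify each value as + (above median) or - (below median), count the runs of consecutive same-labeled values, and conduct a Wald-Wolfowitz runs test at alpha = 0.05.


Step 1: Compute median = 24.50; label A = above, B = below.
Labels in order: AABABBBABABA  (n_A = 6, n_B = 6)
Step 2: Count runs R = 9.
Step 3: Under H0 (random ordering), E[R] = 2*n_A*n_B/(n_A+n_B) + 1 = 2*6*6/12 + 1 = 7.0000.
        Var[R] = 2*n_A*n_B*(2*n_A*n_B - n_A - n_B) / ((n_A+n_B)^2 * (n_A+n_B-1)) = 4320/1584 = 2.7273.
        SD[R] = 1.6514.
Step 4: Continuity-corrected z = (R - 0.5 - E[R]) / SD[R] = (9 - 0.5 - 7.0000) / 1.6514 = 0.9083.
Step 5: Two-sided p-value via normal approximation = 2*(1 - Phi(|z|)) = 0.363722.
Step 6: alpha = 0.05. fail to reject H0.

R = 9, z = 0.9083, p = 0.363722, fail to reject H0.


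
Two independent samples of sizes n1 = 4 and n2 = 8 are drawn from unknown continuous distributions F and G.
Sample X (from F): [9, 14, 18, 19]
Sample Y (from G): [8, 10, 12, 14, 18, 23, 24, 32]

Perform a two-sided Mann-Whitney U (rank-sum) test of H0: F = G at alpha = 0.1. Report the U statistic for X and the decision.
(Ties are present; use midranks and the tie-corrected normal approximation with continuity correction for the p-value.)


Step 1: Combine and sort all 12 observations; assign midranks.
sorted (value, group): (8,Y), (9,X), (10,Y), (12,Y), (14,X), (14,Y), (18,X), (18,Y), (19,X), (23,Y), (24,Y), (32,Y)
ranks: 8->1, 9->2, 10->3, 12->4, 14->5.5, 14->5.5, 18->7.5, 18->7.5, 19->9, 23->10, 24->11, 32->12
Step 2: Rank sum for X: R1 = 2 + 5.5 + 7.5 + 9 = 24.
Step 3: U_X = R1 - n1(n1+1)/2 = 24 - 4*5/2 = 24 - 10 = 14.
       U_Y = n1*n2 - U_X = 32 - 14 = 18.
Step 4: Ties are present, so use the tie-corrected normal approximation (with continuity correction) for the p-value.
Step 5: p-value = 0.798215; compare to alpha = 0.1. fail to reject H0.

U_X = 14, p = 0.798215, fail to reject H0 at alpha = 0.1.


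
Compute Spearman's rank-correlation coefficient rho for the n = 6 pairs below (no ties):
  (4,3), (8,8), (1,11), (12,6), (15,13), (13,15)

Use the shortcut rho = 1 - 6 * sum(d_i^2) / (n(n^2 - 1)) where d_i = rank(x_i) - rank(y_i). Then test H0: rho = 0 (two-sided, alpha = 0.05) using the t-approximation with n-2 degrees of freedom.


Step 1: Rank x and y separately (midranks; no ties here).
rank(x): 4->2, 8->3, 1->1, 12->4, 15->6, 13->5
rank(y): 3->1, 8->3, 11->4, 6->2, 13->5, 15->6
Step 2: d_i = R_x(i) - R_y(i); compute d_i^2.
  (2-1)^2=1, (3-3)^2=0, (1-4)^2=9, (4-2)^2=4, (6-5)^2=1, (5-6)^2=1
sum(d^2) = 16.
Step 3: rho = 1 - 6*16 / (6*(6^2 - 1)) = 1 - 96/210 = 0.542857.
Step 4: Under H0, t = rho * sqrt((n-2)/(1-rho^2)) = 1.2928 ~ t(4).
Step 5: Two-sided p-value from the t-distribution with 4 df = 0.265703.
Step 6: alpha = 0.05. fail to reject H0.

rho = 0.5429, p = 0.265703, fail to reject H0 at alpha = 0.05.


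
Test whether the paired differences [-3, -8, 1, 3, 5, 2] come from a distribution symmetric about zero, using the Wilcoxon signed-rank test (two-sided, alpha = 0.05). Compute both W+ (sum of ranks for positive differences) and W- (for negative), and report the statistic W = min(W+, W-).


Step 1: Drop any zero differences (none here) and take |d_i|.
|d| = [3, 8, 1, 3, 5, 2]
Step 2: Midrank |d_i| (ties get averaged ranks).
ranks: |3|->3.5, |8|->6, |1|->1, |3|->3.5, |5|->5, |2|->2
Step 3: Attach original signs; sum ranks with positive sign and with negative sign.
W+ = 1 + 3.5 + 5 + 2 = 11.5
W- = 3.5 + 6 = 9.5
(Check: W+ + W- = 21 should equal n(n+1)/2 = 21.)
Step 4: Test statistic W = min(W+, W-) = 9.5.
Step 5: Ties in |d|, so use the tie-corrected normal approximation.
        E[W] = n(n+1)/4 = 6*7/4 = 10.5.
        Tie groups: |d|=3 (t=2); sum(t^3 - t) = 6.
        Var[W] = n(n+1)(2n+1)/24 - sum(t^3-t)/48 = 546/24 - 6/48 = 22.625.
        z = (W - E[W]) / sqrt(Var[W]) = (9.5 - 10.5) / 4.7566 = -0.2102.
        Two-sided p = 2*Phi(z) = 0.833484.
Step 6: alpha = 0.05. fail to reject H0.

W+ = 11.5, W- = 9.5, W = min = 9.5, p = 0.833484, fail to reject H0.


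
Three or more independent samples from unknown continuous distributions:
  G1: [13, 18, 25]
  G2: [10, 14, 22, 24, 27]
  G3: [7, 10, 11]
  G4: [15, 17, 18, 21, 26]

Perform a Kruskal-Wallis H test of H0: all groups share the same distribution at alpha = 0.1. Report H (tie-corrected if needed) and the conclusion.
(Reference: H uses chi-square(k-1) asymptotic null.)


Step 1: Combine all N = 16 observations and assign midranks.
sorted (value, group, rank): (7,G3,1), (10,G2,2.5), (10,G3,2.5), (11,G3,4), (13,G1,5), (14,G2,6), (15,G4,7), (17,G4,8), (18,G1,9.5), (18,G4,9.5), (21,G4,11), (22,G2,12), (24,G2,13), (25,G1,14), (26,G4,15), (27,G2,16)
Step 2: Sum ranks within each group.
R_1 = 28.5 (n_1 = 3)
R_2 = 49.5 (n_2 = 5)
R_3 = 7.5 (n_3 = 3)
R_4 = 50.5 (n_4 = 5)
Step 3: H = 12/(N(N+1)) * sum(R_i^2/n_i) - 3(N+1)
     = 12/(16*17) * (28.5^2/3 + 49.5^2/5 + 7.5^2/3 + 50.5^2/5) - 3*17
     = 0.044118 * 1289.6 - 51
     = 5.894118.
Step 4: Ties present; correction factor C = 1 - 12/(16^3 - 16) = 0.997059. Corrected H = 5.894118 / 0.997059 = 5.911504.
Step 5: Under H0, H ~ chi^2(3); p-value = 0.115996.
Step 6: alpha = 0.1. fail to reject H0.

H = 5.9115, df = 3, p = 0.115996, fail to reject H0.


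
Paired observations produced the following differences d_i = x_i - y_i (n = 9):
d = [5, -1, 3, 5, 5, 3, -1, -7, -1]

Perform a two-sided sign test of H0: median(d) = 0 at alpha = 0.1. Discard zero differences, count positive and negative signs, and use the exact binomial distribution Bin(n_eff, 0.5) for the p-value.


Step 1: Discard zero differences. Original n = 9; n_eff = number of nonzero differences = 9.
Nonzero differences (with sign): +5, -1, +3, +5, +5, +3, -1, -7, -1
Step 2: Count signs: positive = 5, negative = 4.
Step 3: Under H0: P(positive) = 0.5, so the number of positives S ~ Bin(9, 0.5).
Step 4: Two-sided exact p-value = sum of Bin(9,0.5) probabilities at or below the observed probability = 1.000000.
Step 5: alpha = 0.1. fail to reject H0.

n_eff = 9, pos = 5, neg = 4, p = 1.000000, fail to reject H0.


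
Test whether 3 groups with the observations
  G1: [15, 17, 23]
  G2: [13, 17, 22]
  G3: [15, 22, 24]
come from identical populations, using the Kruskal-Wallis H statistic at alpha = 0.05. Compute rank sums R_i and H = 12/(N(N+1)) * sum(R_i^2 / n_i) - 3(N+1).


Step 1: Combine all N = 9 observations and assign midranks.
sorted (value, group, rank): (13,G2,1), (15,G1,2.5), (15,G3,2.5), (17,G1,4.5), (17,G2,4.5), (22,G2,6.5), (22,G3,6.5), (23,G1,8), (24,G3,9)
Step 2: Sum ranks within each group.
R_1 = 15 (n_1 = 3)
R_2 = 12 (n_2 = 3)
R_3 = 18 (n_3 = 3)
Step 3: H = 12/(N(N+1)) * sum(R_i^2/n_i) - 3(N+1)
     = 12/(9*10) * (15^2/3 + 12^2/3 + 18^2/3) - 3*10
     = 0.133333 * 231 - 30
     = 0.800000.
Step 4: Ties present; correction factor C = 1 - 18/(9^3 - 9) = 0.975000. Corrected H = 0.800000 / 0.975000 = 0.820513.
Step 5: Under H0, H ~ chi^2(2); p-value = 0.663480.
Step 6: alpha = 0.05. fail to reject H0.

H = 0.8205, df = 2, p = 0.663480, fail to reject H0.


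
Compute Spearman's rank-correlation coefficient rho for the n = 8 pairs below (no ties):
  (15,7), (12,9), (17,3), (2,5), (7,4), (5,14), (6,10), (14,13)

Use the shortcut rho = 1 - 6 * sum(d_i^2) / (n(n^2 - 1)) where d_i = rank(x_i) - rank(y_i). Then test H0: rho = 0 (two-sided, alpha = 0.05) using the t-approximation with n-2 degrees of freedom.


Step 1: Rank x and y separately (midranks; no ties here).
rank(x): 15->7, 12->5, 17->8, 2->1, 7->4, 5->2, 6->3, 14->6
rank(y): 7->4, 9->5, 3->1, 5->3, 4->2, 14->8, 10->6, 13->7
Step 2: d_i = R_x(i) - R_y(i); compute d_i^2.
  (7-4)^2=9, (5-5)^2=0, (8-1)^2=49, (1-3)^2=4, (4-2)^2=4, (2-8)^2=36, (3-6)^2=9, (6-7)^2=1
sum(d^2) = 112.
Step 3: rho = 1 - 6*112 / (8*(8^2 - 1)) = 1 - 672/504 = -0.333333.
Step 4: Under H0, t = rho * sqrt((n-2)/(1-rho^2)) = -0.8660 ~ t(6).
Step 5: Two-sided p-value from the t-distribution with 6 df = 0.419753.
Step 6: alpha = 0.05. fail to reject H0.

rho = -0.3333, p = 0.419753, fail to reject H0 at alpha = 0.05.


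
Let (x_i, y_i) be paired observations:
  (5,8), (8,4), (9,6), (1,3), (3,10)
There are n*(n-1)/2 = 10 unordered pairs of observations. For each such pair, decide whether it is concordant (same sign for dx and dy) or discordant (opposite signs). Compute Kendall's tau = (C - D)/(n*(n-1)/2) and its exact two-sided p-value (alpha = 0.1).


Step 1: Enumerate the 10 unordered pairs (i,j) with i<j and classify each by sign(x_j-x_i) * sign(y_j-y_i).
  (1,2):dx=+3,dy=-4->D; (1,3):dx=+4,dy=-2->D; (1,4):dx=-4,dy=-5->C; (1,5):dx=-2,dy=+2->D
  (2,3):dx=+1,dy=+2->C; (2,4):dx=-7,dy=-1->C; (2,5):dx=-5,dy=+6->D; (3,4):dx=-8,dy=-3->C
  (3,5):dx=-6,dy=+4->D; (4,5):dx=+2,dy=+7->C
Step 2: C = 5, D = 5, total pairs = 10.
Step 3: tau = (C - D)/(n(n-1)/2) = (5 - 5)/10 = 0.000000.
Step 4: Exact two-sided p-value (enumerate n! = 120 permutations of y under H0): p = 1.000000.
Step 5: alpha = 0.1. fail to reject H0.

tau_b = 0.0000 (C=5, D=5), p = 1.000000, fail to reject H0.


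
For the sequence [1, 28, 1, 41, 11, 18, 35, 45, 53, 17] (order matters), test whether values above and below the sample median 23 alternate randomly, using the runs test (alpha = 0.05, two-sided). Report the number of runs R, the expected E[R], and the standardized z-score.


Step 1: Compute median = 23; label A = above, B = below.
Labels in order: BABABBAAAB  (n_A = 5, n_B = 5)
Step 2: Count runs R = 7.
Step 3: Under H0 (random ordering), E[R] = 2*n_A*n_B/(n_A+n_B) + 1 = 2*5*5/10 + 1 = 6.0000.
        Var[R] = 2*n_A*n_B*(2*n_A*n_B - n_A - n_B) / ((n_A+n_B)^2 * (n_A+n_B-1)) = 2000/900 = 2.2222.
        SD[R] = 1.4907.
Step 4: Continuity-corrected z = (R - 0.5 - E[R]) / SD[R] = (7 - 0.5 - 6.0000) / 1.4907 = 0.3354.
Step 5: Two-sided p-value via normal approximation = 2*(1 - Phi(|z|)) = 0.737316.
Step 6: alpha = 0.05. fail to reject H0.

R = 7, z = 0.3354, p = 0.737316, fail to reject H0.


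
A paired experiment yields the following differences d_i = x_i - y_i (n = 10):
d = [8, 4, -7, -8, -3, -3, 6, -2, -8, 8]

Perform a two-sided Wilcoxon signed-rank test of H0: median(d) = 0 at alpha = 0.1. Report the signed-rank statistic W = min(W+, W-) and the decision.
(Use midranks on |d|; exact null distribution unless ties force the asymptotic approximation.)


Step 1: Drop any zero differences (none here) and take |d_i|.
|d| = [8, 4, 7, 8, 3, 3, 6, 2, 8, 8]
Step 2: Midrank |d_i| (ties get averaged ranks).
ranks: |8|->8.5, |4|->4, |7|->6, |8|->8.5, |3|->2.5, |3|->2.5, |6|->5, |2|->1, |8|->8.5, |8|->8.5
Step 3: Attach original signs; sum ranks with positive sign and with negative sign.
W+ = 8.5 + 4 + 5 + 8.5 = 26
W- = 6 + 8.5 + 2.5 + 2.5 + 1 + 8.5 = 29
(Check: W+ + W- = 55 should equal n(n+1)/2 = 55.)
Step 4: Test statistic W = min(W+, W-) = 26.
Step 5: Ties in |d|, so use the tie-corrected normal approximation.
        E[W] = n(n+1)/4 = 10*11/4 = 27.5.
        Tie groups: |d|=3 (t=2), |d|=8 (t=4); sum(t^3 - t) = 66.
        Var[W] = n(n+1)(2n+1)/24 - sum(t^3-t)/48 = 2310/24 - 66/48 = 94.875.
        z = (W - E[W]) / sqrt(Var[W]) = (26 - 27.5) / 9.7404 = -0.1540.
        Two-sided p = 2*Phi(z) = 0.877611.
Step 6: alpha = 0.1. fail to reject H0.

W+ = 26, W- = 29, W = min = 26, p = 0.877611, fail to reject H0.


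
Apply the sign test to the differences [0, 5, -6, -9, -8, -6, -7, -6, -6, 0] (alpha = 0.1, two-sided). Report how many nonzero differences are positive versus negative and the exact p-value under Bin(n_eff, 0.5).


Step 1: Discard zero differences. Original n = 10; n_eff = number of nonzero differences = 8.
Nonzero differences (with sign): +5, -6, -9, -8, -6, -7, -6, -6
Step 2: Count signs: positive = 1, negative = 7.
Step 3: Under H0: P(positive) = 0.5, so the number of positives S ~ Bin(8, 0.5).
Step 4: Two-sided exact p-value = sum of Bin(8,0.5) probabilities at or below the observed probability = 0.070312.
Step 5: alpha = 0.1. reject H0.

n_eff = 8, pos = 1, neg = 7, p = 0.070312, reject H0.


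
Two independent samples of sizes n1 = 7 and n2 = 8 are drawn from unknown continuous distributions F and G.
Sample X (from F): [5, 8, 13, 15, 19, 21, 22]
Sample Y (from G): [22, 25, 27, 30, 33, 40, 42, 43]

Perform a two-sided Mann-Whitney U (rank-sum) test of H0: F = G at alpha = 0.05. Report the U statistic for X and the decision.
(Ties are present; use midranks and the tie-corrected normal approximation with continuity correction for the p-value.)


Step 1: Combine and sort all 15 observations; assign midranks.
sorted (value, group): (5,X), (8,X), (13,X), (15,X), (19,X), (21,X), (22,X), (22,Y), (25,Y), (27,Y), (30,Y), (33,Y), (40,Y), (42,Y), (43,Y)
ranks: 5->1, 8->2, 13->3, 15->4, 19->5, 21->6, 22->7.5, 22->7.5, 25->9, 27->10, 30->11, 33->12, 40->13, 42->14, 43->15
Step 2: Rank sum for X: R1 = 1 + 2 + 3 + 4 + 5 + 6 + 7.5 = 28.5.
Step 3: U_X = R1 - n1(n1+1)/2 = 28.5 - 7*8/2 = 28.5 - 28 = 0.5.
       U_Y = n1*n2 - U_X = 56 - 0.5 = 55.5.
Step 4: Ties are present, so use the tie-corrected normal approximation (with continuity correction) for the p-value.
Step 5: p-value = 0.001763; compare to alpha = 0.05. reject H0.

U_X = 0.5, p = 0.001763, reject H0 at alpha = 0.05.


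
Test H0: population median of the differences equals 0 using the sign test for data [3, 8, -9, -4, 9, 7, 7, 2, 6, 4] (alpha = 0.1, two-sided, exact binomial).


Step 1: Discard zero differences. Original n = 10; n_eff = number of nonzero differences = 10.
Nonzero differences (with sign): +3, +8, -9, -4, +9, +7, +7, +2, +6, +4
Step 2: Count signs: positive = 8, negative = 2.
Step 3: Under H0: P(positive) = 0.5, so the number of positives S ~ Bin(10, 0.5).
Step 4: Two-sided exact p-value = sum of Bin(10,0.5) probabilities at or below the observed probability = 0.109375.
Step 5: alpha = 0.1. fail to reject H0.

n_eff = 10, pos = 8, neg = 2, p = 0.109375, fail to reject H0.


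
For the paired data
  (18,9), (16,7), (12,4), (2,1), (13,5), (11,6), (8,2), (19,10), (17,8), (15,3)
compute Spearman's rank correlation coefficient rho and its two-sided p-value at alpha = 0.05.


Step 1: Rank x and y separately (midranks; no ties here).
rank(x): 18->9, 16->7, 12->4, 2->1, 13->5, 11->3, 8->2, 19->10, 17->8, 15->6
rank(y): 9->9, 7->7, 4->4, 1->1, 5->5, 6->6, 2->2, 10->10, 8->8, 3->3
Step 2: d_i = R_x(i) - R_y(i); compute d_i^2.
  (9-9)^2=0, (7-7)^2=0, (4-4)^2=0, (1-1)^2=0, (5-5)^2=0, (3-6)^2=9, (2-2)^2=0, (10-10)^2=0, (8-8)^2=0, (6-3)^2=9
sum(d^2) = 18.
Step 3: rho = 1 - 6*18 / (10*(10^2 - 1)) = 1 - 108/990 = 0.890909.
Step 4: Under H0, t = rho * sqrt((n-2)/(1-rho^2)) = 5.5482 ~ t(8).
Step 5: Two-sided p-value from the t-distribution with 8 df = 0.000542.
Step 6: alpha = 0.05. reject H0.

rho = 0.8909, p = 0.000542, reject H0 at alpha = 0.05.


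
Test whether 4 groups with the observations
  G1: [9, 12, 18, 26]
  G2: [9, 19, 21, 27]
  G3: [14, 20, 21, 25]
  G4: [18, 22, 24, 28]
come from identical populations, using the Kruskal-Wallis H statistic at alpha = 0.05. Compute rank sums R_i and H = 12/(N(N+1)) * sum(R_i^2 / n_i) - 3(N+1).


Step 1: Combine all N = 16 observations and assign midranks.
sorted (value, group, rank): (9,G1,1.5), (9,G2,1.5), (12,G1,3), (14,G3,4), (18,G1,5.5), (18,G4,5.5), (19,G2,7), (20,G3,8), (21,G2,9.5), (21,G3,9.5), (22,G4,11), (24,G4,12), (25,G3,13), (26,G1,14), (27,G2,15), (28,G4,16)
Step 2: Sum ranks within each group.
R_1 = 24 (n_1 = 4)
R_2 = 33 (n_2 = 4)
R_3 = 34.5 (n_3 = 4)
R_4 = 44.5 (n_4 = 4)
Step 3: H = 12/(N(N+1)) * sum(R_i^2/n_i) - 3(N+1)
     = 12/(16*17) * (24^2/4 + 33^2/4 + 34.5^2/4 + 44.5^2/4) - 3*17
     = 0.044118 * 1208.88 - 51
     = 2.332721.
Step 4: Ties present; correction factor C = 1 - 18/(16^3 - 16) = 0.995588. Corrected H = 2.332721 / 0.995588 = 2.343058.
Step 5: Under H0, H ~ chi^2(3); p-value = 0.504322.
Step 6: alpha = 0.05. fail to reject H0.

H = 2.3431, df = 3, p = 0.504322, fail to reject H0.


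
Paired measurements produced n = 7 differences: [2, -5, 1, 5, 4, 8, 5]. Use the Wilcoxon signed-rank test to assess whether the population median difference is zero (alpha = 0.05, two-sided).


Step 1: Drop any zero differences (none here) and take |d_i|.
|d| = [2, 5, 1, 5, 4, 8, 5]
Step 2: Midrank |d_i| (ties get averaged ranks).
ranks: |2|->2, |5|->5, |1|->1, |5|->5, |4|->3, |8|->7, |5|->5
Step 3: Attach original signs; sum ranks with positive sign and with negative sign.
W+ = 2 + 1 + 5 + 3 + 7 + 5 = 23
W- = 5 = 5
(Check: W+ + W- = 28 should equal n(n+1)/2 = 28.)
Step 4: Test statistic W = min(W+, W-) = 5.
Step 5: Ties in |d|, so use the tie-corrected normal approximation.
        E[W] = n(n+1)/4 = 7*8/4 = 14.
        Tie groups: |d|=5 (t=3); sum(t^3 - t) = 24.
        Var[W] = n(n+1)(2n+1)/24 - sum(t^3-t)/48 = 840/24 - 24/48 = 34.5.
        z = (W - E[W]) / sqrt(Var[W]) = (5 - 14) / 5.8737 = -1.5323.
        Two-sided p = 2*Phi(z) = 0.125458.
Step 6: alpha = 0.05. fail to reject H0.

W+ = 23, W- = 5, W = min = 5, p = 0.125458, fail to reject H0.


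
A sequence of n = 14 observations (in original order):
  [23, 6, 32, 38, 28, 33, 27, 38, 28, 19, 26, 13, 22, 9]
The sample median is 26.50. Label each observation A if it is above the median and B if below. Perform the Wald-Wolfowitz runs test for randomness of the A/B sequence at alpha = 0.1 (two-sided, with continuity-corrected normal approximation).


Step 1: Compute median = 26.50; label A = above, B = below.
Labels in order: BBAAAAAAABBBBB  (n_A = 7, n_B = 7)
Step 2: Count runs R = 3.
Step 3: Under H0 (random ordering), E[R] = 2*n_A*n_B/(n_A+n_B) + 1 = 2*7*7/14 + 1 = 8.0000.
        Var[R] = 2*n_A*n_B*(2*n_A*n_B - n_A - n_B) / ((n_A+n_B)^2 * (n_A+n_B-1)) = 8232/2548 = 3.2308.
        SD[R] = 1.7974.
Step 4: Continuity-corrected z = (R + 0.5 - E[R]) / SD[R] = (3 + 0.5 - 8.0000) / 1.7974 = -2.5036.
Step 5: Two-sided p-value via normal approximation = 2*(1 - Phi(|z|)) = 0.012295.
Step 6: alpha = 0.1. reject H0.

R = 3, z = -2.5036, p = 0.012295, reject H0.


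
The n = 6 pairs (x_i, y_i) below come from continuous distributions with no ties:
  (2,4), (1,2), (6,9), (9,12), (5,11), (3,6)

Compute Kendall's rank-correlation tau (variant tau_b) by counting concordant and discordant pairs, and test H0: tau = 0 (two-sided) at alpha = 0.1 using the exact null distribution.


Step 1: Enumerate the 15 unordered pairs (i,j) with i<j and classify each by sign(x_j-x_i) * sign(y_j-y_i).
  (1,2):dx=-1,dy=-2->C; (1,3):dx=+4,dy=+5->C; (1,4):dx=+7,dy=+8->C; (1,5):dx=+3,dy=+7->C
  (1,6):dx=+1,dy=+2->C; (2,3):dx=+5,dy=+7->C; (2,4):dx=+8,dy=+10->C; (2,5):dx=+4,dy=+9->C
  (2,6):dx=+2,dy=+4->C; (3,4):dx=+3,dy=+3->C; (3,5):dx=-1,dy=+2->D; (3,6):dx=-3,dy=-3->C
  (4,5):dx=-4,dy=-1->C; (4,6):dx=-6,dy=-6->C; (5,6):dx=-2,dy=-5->C
Step 2: C = 14, D = 1, total pairs = 15.
Step 3: tau = (C - D)/(n(n-1)/2) = (14 - 1)/15 = 0.866667.
Step 4: Exact two-sided p-value (enumerate n! = 720 permutations of y under H0): p = 0.016667.
Step 5: alpha = 0.1. reject H0.

tau_b = 0.8667 (C=14, D=1), p = 0.016667, reject H0.


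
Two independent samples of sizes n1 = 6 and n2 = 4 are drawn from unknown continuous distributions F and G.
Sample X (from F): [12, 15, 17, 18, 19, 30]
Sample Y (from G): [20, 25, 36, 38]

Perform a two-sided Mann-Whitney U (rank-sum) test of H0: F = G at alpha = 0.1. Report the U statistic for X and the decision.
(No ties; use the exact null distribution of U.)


Step 1: Combine and sort all 10 observations; assign midranks.
sorted (value, group): (12,X), (15,X), (17,X), (18,X), (19,X), (20,Y), (25,Y), (30,X), (36,Y), (38,Y)
ranks: 12->1, 15->2, 17->3, 18->4, 19->5, 20->6, 25->7, 30->8, 36->9, 38->10
Step 2: Rank sum for X: R1 = 1 + 2 + 3 + 4 + 5 + 8 = 23.
Step 3: U_X = R1 - n1(n1+1)/2 = 23 - 6*7/2 = 23 - 21 = 2.
       U_Y = n1*n2 - U_X = 24 - 2 = 22.
Step 4: No ties, so the exact null distribution of U (based on enumerating the C(10,6) = 210 equally likely rank assignments) gives the two-sided p-value.
Step 5: p-value = 0.038095; compare to alpha = 0.1. reject H0.

U_X = 2, p = 0.038095, reject H0 at alpha = 0.1.


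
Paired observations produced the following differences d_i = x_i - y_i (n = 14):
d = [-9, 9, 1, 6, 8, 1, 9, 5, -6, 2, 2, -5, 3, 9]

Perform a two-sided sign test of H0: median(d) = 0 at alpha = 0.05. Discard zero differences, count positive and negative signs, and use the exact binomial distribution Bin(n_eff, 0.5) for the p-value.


Step 1: Discard zero differences. Original n = 14; n_eff = number of nonzero differences = 14.
Nonzero differences (with sign): -9, +9, +1, +6, +8, +1, +9, +5, -6, +2, +2, -5, +3, +9
Step 2: Count signs: positive = 11, negative = 3.
Step 3: Under H0: P(positive) = 0.5, so the number of positives S ~ Bin(14, 0.5).
Step 4: Two-sided exact p-value = sum of Bin(14,0.5) probabilities at or below the observed probability = 0.057373.
Step 5: alpha = 0.05. fail to reject H0.

n_eff = 14, pos = 11, neg = 3, p = 0.057373, fail to reject H0.


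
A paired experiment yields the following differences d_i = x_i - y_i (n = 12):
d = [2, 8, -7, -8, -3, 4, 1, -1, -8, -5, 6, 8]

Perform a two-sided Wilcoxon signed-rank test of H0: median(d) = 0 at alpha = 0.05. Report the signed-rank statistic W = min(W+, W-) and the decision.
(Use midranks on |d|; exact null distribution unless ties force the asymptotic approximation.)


Step 1: Drop any zero differences (none here) and take |d_i|.
|d| = [2, 8, 7, 8, 3, 4, 1, 1, 8, 5, 6, 8]
Step 2: Midrank |d_i| (ties get averaged ranks).
ranks: |2|->3, |8|->10.5, |7|->8, |8|->10.5, |3|->4, |4|->5, |1|->1.5, |1|->1.5, |8|->10.5, |5|->6, |6|->7, |8|->10.5
Step 3: Attach original signs; sum ranks with positive sign and with negative sign.
W+ = 3 + 10.5 + 5 + 1.5 + 7 + 10.5 = 37.5
W- = 8 + 10.5 + 4 + 1.5 + 10.5 + 6 = 40.5
(Check: W+ + W- = 78 should equal n(n+1)/2 = 78.)
Step 4: Test statistic W = min(W+, W-) = 37.5.
Step 5: Ties in |d|, so use the tie-corrected normal approximation.
        E[W] = n(n+1)/4 = 12*13/4 = 39.
        Tie groups: |d|=1 (t=2), |d|=8 (t=4); sum(t^3 - t) = 66.
        Var[W] = n(n+1)(2n+1)/24 - sum(t^3-t)/48 = 3900/24 - 66/48 = 161.125.
        z = (W - E[W]) / sqrt(Var[W]) = (37.5 - 39) / 12.6935 = -0.1182.
        Two-sided p = 2*Phi(z) = 0.905932.
Step 6: alpha = 0.05. fail to reject H0.

W+ = 37.5, W- = 40.5, W = min = 37.5, p = 0.905932, fail to reject H0.


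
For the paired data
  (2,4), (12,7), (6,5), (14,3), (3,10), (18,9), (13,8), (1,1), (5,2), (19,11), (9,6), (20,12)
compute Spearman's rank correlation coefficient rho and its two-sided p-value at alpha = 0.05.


Step 1: Rank x and y separately (midranks; no ties here).
rank(x): 2->2, 12->7, 6->5, 14->9, 3->3, 18->10, 13->8, 1->1, 5->4, 19->11, 9->6, 20->12
rank(y): 4->4, 7->7, 5->5, 3->3, 10->10, 9->9, 8->8, 1->1, 2->2, 11->11, 6->6, 12->12
Step 2: d_i = R_x(i) - R_y(i); compute d_i^2.
  (2-4)^2=4, (7-7)^2=0, (5-5)^2=0, (9-3)^2=36, (3-10)^2=49, (10-9)^2=1, (8-8)^2=0, (1-1)^2=0, (4-2)^2=4, (11-11)^2=0, (6-6)^2=0, (12-12)^2=0
sum(d^2) = 94.
Step 3: rho = 1 - 6*94 / (12*(12^2 - 1)) = 1 - 564/1716 = 0.671329.
Step 4: Under H0, t = rho * sqrt((n-2)/(1-rho^2)) = 2.8643 ~ t(10).
Step 5: Two-sided p-value from the t-distribution with 10 df = 0.016831.
Step 6: alpha = 0.05. reject H0.

rho = 0.6713, p = 0.016831, reject H0 at alpha = 0.05.


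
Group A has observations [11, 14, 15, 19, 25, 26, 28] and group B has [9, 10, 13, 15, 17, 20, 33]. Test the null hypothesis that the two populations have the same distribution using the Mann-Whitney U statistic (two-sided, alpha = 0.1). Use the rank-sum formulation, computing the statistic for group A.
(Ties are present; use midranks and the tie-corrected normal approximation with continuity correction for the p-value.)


Step 1: Combine and sort all 14 observations; assign midranks.
sorted (value, group): (9,Y), (10,Y), (11,X), (13,Y), (14,X), (15,X), (15,Y), (17,Y), (19,X), (20,Y), (25,X), (26,X), (28,X), (33,Y)
ranks: 9->1, 10->2, 11->3, 13->4, 14->5, 15->6.5, 15->6.5, 17->8, 19->9, 20->10, 25->11, 26->12, 28->13, 33->14
Step 2: Rank sum for X: R1 = 3 + 5 + 6.5 + 9 + 11 + 12 + 13 = 59.5.
Step 3: U_X = R1 - n1(n1+1)/2 = 59.5 - 7*8/2 = 59.5 - 28 = 31.5.
       U_Y = n1*n2 - U_X = 49 - 31.5 = 17.5.
Step 4: Ties are present, so use the tie-corrected normal approximation (with continuity correction) for the p-value.
Step 5: p-value = 0.405717; compare to alpha = 0.1. fail to reject H0.

U_X = 31.5, p = 0.405717, fail to reject H0 at alpha = 0.1.


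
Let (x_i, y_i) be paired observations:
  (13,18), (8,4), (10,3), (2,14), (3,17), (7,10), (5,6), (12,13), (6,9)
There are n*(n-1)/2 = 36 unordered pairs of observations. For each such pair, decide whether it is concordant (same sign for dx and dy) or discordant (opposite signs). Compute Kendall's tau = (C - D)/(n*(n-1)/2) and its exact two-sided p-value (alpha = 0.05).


Step 1: Enumerate the 36 unordered pairs (i,j) with i<j and classify each by sign(x_j-x_i) * sign(y_j-y_i).
  (1,2):dx=-5,dy=-14->C; (1,3):dx=-3,dy=-15->C; (1,4):dx=-11,dy=-4->C; (1,5):dx=-10,dy=-1->C
  (1,6):dx=-6,dy=-8->C; (1,7):dx=-8,dy=-12->C; (1,8):dx=-1,dy=-5->C; (1,9):dx=-7,dy=-9->C
  (2,3):dx=+2,dy=-1->D; (2,4):dx=-6,dy=+10->D; (2,5):dx=-5,dy=+13->D; (2,6):dx=-1,dy=+6->D
  (2,7):dx=-3,dy=+2->D; (2,8):dx=+4,dy=+9->C; (2,9):dx=-2,dy=+5->D; (3,4):dx=-8,dy=+11->D
  (3,5):dx=-7,dy=+14->D; (3,6):dx=-3,dy=+7->D; (3,7):dx=-5,dy=+3->D; (3,8):dx=+2,dy=+10->C
  (3,9):dx=-4,dy=+6->D; (4,5):dx=+1,dy=+3->C; (4,6):dx=+5,dy=-4->D; (4,7):dx=+3,dy=-8->D
  (4,8):dx=+10,dy=-1->D; (4,9):dx=+4,dy=-5->D; (5,6):dx=+4,dy=-7->D; (5,7):dx=+2,dy=-11->D
  (5,8):dx=+9,dy=-4->D; (5,9):dx=+3,dy=-8->D; (6,7):dx=-2,dy=-4->C; (6,8):dx=+5,dy=+3->C
  (6,9):dx=-1,dy=-1->C; (7,8):dx=+7,dy=+7->C; (7,9):dx=+1,dy=+3->C; (8,9):dx=-6,dy=-4->C
Step 2: C = 17, D = 19, total pairs = 36.
Step 3: tau = (C - D)/(n(n-1)/2) = (17 - 19)/36 = -0.055556.
Step 4: Exact two-sided p-value (enumerate n! = 362880 permutations of y under H0): p = 0.919455.
Step 5: alpha = 0.05. fail to reject H0.

tau_b = -0.0556 (C=17, D=19), p = 0.919455, fail to reject H0.


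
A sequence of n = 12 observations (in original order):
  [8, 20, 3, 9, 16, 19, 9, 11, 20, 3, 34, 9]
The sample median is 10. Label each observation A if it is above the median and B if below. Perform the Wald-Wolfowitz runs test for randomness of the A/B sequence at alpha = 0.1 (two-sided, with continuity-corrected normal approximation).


Step 1: Compute median = 10; label A = above, B = below.
Labels in order: BABBAABAABAB  (n_A = 6, n_B = 6)
Step 2: Count runs R = 9.
Step 3: Under H0 (random ordering), E[R] = 2*n_A*n_B/(n_A+n_B) + 1 = 2*6*6/12 + 1 = 7.0000.
        Var[R] = 2*n_A*n_B*(2*n_A*n_B - n_A - n_B) / ((n_A+n_B)^2 * (n_A+n_B-1)) = 4320/1584 = 2.7273.
        SD[R] = 1.6514.
Step 4: Continuity-corrected z = (R - 0.5 - E[R]) / SD[R] = (9 - 0.5 - 7.0000) / 1.6514 = 0.9083.
Step 5: Two-sided p-value via normal approximation = 2*(1 - Phi(|z|)) = 0.363722.
Step 6: alpha = 0.1. fail to reject H0.

R = 9, z = 0.9083, p = 0.363722, fail to reject H0.


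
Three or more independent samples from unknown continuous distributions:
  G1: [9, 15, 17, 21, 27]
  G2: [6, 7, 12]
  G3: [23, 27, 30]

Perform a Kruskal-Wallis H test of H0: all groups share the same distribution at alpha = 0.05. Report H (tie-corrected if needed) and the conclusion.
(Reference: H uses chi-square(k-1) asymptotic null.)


Step 1: Combine all N = 11 observations and assign midranks.
sorted (value, group, rank): (6,G2,1), (7,G2,2), (9,G1,3), (12,G2,4), (15,G1,5), (17,G1,6), (21,G1,7), (23,G3,8), (27,G1,9.5), (27,G3,9.5), (30,G3,11)
Step 2: Sum ranks within each group.
R_1 = 30.5 (n_1 = 5)
R_2 = 7 (n_2 = 3)
R_3 = 28.5 (n_3 = 3)
Step 3: H = 12/(N(N+1)) * sum(R_i^2/n_i) - 3(N+1)
     = 12/(11*12) * (30.5^2/5 + 7^2/3 + 28.5^2/3) - 3*12
     = 0.090909 * 473.133 - 36
     = 7.012121.
Step 4: Ties present; correction factor C = 1 - 6/(11^3 - 11) = 0.995455. Corrected H = 7.012121 / 0.995455 = 7.044140.
Step 5: Under H0, H ~ chi^2(2); p-value = 0.029538.
Step 6: alpha = 0.05. reject H0.

H = 7.0441, df = 2, p = 0.029538, reject H0.


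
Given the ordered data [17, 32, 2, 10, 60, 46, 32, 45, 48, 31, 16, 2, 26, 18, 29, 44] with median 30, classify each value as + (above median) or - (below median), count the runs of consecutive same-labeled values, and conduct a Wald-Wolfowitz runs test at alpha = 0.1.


Step 1: Compute median = 30; label A = above, B = below.
Labels in order: BABBAAAAAABBBBBA  (n_A = 8, n_B = 8)
Step 2: Count runs R = 6.
Step 3: Under H0 (random ordering), E[R] = 2*n_A*n_B/(n_A+n_B) + 1 = 2*8*8/16 + 1 = 9.0000.
        Var[R] = 2*n_A*n_B*(2*n_A*n_B - n_A - n_B) / ((n_A+n_B)^2 * (n_A+n_B-1)) = 14336/3840 = 3.7333.
        SD[R] = 1.9322.
Step 4: Continuity-corrected z = (R + 0.5 - E[R]) / SD[R] = (6 + 0.5 - 9.0000) / 1.9322 = -1.2939.
Step 5: Two-sided p-value via normal approximation = 2*(1 - Phi(|z|)) = 0.195709.
Step 6: alpha = 0.1. fail to reject H0.

R = 6, z = -1.2939, p = 0.195709, fail to reject H0.


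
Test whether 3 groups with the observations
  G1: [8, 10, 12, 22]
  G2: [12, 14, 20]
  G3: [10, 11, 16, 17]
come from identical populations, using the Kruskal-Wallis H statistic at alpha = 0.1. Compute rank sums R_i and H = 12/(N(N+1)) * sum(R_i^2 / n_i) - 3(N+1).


Step 1: Combine all N = 11 observations and assign midranks.
sorted (value, group, rank): (8,G1,1), (10,G1,2.5), (10,G3,2.5), (11,G3,4), (12,G1,5.5), (12,G2,5.5), (14,G2,7), (16,G3,8), (17,G3,9), (20,G2,10), (22,G1,11)
Step 2: Sum ranks within each group.
R_1 = 20 (n_1 = 4)
R_2 = 22.5 (n_2 = 3)
R_3 = 23.5 (n_3 = 4)
Step 3: H = 12/(N(N+1)) * sum(R_i^2/n_i) - 3(N+1)
     = 12/(11*12) * (20^2/4 + 22.5^2/3 + 23.5^2/4) - 3*12
     = 0.090909 * 406.812 - 36
     = 0.982955.
Step 4: Ties present; correction factor C = 1 - 12/(11^3 - 11) = 0.990909. Corrected H = 0.982955 / 0.990909 = 0.991972.
Step 5: Under H0, H ~ chi^2(2); p-value = 0.608970.
Step 6: alpha = 0.1. fail to reject H0.

H = 0.9920, df = 2, p = 0.608970, fail to reject H0.


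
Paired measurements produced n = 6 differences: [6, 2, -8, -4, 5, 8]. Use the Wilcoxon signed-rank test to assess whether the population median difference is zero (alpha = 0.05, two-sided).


Step 1: Drop any zero differences (none here) and take |d_i|.
|d| = [6, 2, 8, 4, 5, 8]
Step 2: Midrank |d_i| (ties get averaged ranks).
ranks: |6|->4, |2|->1, |8|->5.5, |4|->2, |5|->3, |8|->5.5
Step 3: Attach original signs; sum ranks with positive sign and with negative sign.
W+ = 4 + 1 + 3 + 5.5 = 13.5
W- = 5.5 + 2 = 7.5
(Check: W+ + W- = 21 should equal n(n+1)/2 = 21.)
Step 4: Test statistic W = min(W+, W-) = 7.5.
Step 5: Ties in |d|, so use the tie-corrected normal approximation.
        E[W] = n(n+1)/4 = 6*7/4 = 10.5.
        Tie groups: |d|=8 (t=2); sum(t^3 - t) = 6.
        Var[W] = n(n+1)(2n+1)/24 - sum(t^3-t)/48 = 546/24 - 6/48 = 22.625.
        z = (W - E[W]) / sqrt(Var[W]) = (7.5 - 10.5) / 4.7566 = -0.6307.
        Two-sided p = 2*Phi(z) = 0.528233.
Step 6: alpha = 0.05. fail to reject H0.

W+ = 13.5, W- = 7.5, W = min = 7.5, p = 0.528233, fail to reject H0.


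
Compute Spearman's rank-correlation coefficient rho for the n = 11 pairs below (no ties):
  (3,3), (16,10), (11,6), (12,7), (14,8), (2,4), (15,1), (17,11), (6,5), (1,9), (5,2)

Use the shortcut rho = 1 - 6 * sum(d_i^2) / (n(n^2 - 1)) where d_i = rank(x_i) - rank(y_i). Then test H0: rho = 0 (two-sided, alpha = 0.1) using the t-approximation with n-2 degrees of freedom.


Step 1: Rank x and y separately (midranks; no ties here).
rank(x): 3->3, 16->10, 11->6, 12->7, 14->8, 2->2, 15->9, 17->11, 6->5, 1->1, 5->4
rank(y): 3->3, 10->10, 6->6, 7->7, 8->8, 4->4, 1->1, 11->11, 5->5, 9->9, 2->2
Step 2: d_i = R_x(i) - R_y(i); compute d_i^2.
  (3-3)^2=0, (10-10)^2=0, (6-6)^2=0, (7-7)^2=0, (8-8)^2=0, (2-4)^2=4, (9-1)^2=64, (11-11)^2=0, (5-5)^2=0, (1-9)^2=64, (4-2)^2=4
sum(d^2) = 136.
Step 3: rho = 1 - 6*136 / (11*(11^2 - 1)) = 1 - 816/1320 = 0.381818.
Step 4: Under H0, t = rho * sqrt((n-2)/(1-rho^2)) = 1.2394 ~ t(9).
Step 5: Two-sided p-value from the t-distribution with 9 df = 0.246560.
Step 6: alpha = 0.1. fail to reject H0.

rho = 0.3818, p = 0.246560, fail to reject H0 at alpha = 0.1.


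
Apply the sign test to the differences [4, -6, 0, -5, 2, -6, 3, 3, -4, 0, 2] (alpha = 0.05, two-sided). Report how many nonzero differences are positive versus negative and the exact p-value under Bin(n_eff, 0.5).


Step 1: Discard zero differences. Original n = 11; n_eff = number of nonzero differences = 9.
Nonzero differences (with sign): +4, -6, -5, +2, -6, +3, +3, -4, +2
Step 2: Count signs: positive = 5, negative = 4.
Step 3: Under H0: P(positive) = 0.5, so the number of positives S ~ Bin(9, 0.5).
Step 4: Two-sided exact p-value = sum of Bin(9,0.5) probabilities at or below the observed probability = 1.000000.
Step 5: alpha = 0.05. fail to reject H0.

n_eff = 9, pos = 5, neg = 4, p = 1.000000, fail to reject H0.


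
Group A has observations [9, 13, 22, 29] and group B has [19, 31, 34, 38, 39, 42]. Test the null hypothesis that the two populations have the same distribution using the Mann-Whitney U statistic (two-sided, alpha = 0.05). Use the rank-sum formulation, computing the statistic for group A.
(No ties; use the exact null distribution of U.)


Step 1: Combine and sort all 10 observations; assign midranks.
sorted (value, group): (9,X), (13,X), (19,Y), (22,X), (29,X), (31,Y), (34,Y), (38,Y), (39,Y), (42,Y)
ranks: 9->1, 13->2, 19->3, 22->4, 29->5, 31->6, 34->7, 38->8, 39->9, 42->10
Step 2: Rank sum for X: R1 = 1 + 2 + 4 + 5 = 12.
Step 3: U_X = R1 - n1(n1+1)/2 = 12 - 4*5/2 = 12 - 10 = 2.
       U_Y = n1*n2 - U_X = 24 - 2 = 22.
Step 4: No ties, so the exact null distribution of U (based on enumerating the C(10,4) = 210 equally likely rank assignments) gives the two-sided p-value.
Step 5: p-value = 0.038095; compare to alpha = 0.05. reject H0.

U_X = 2, p = 0.038095, reject H0 at alpha = 0.05.


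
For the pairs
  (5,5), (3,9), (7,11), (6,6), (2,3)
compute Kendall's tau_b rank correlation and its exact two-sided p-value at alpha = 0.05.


Step 1: Enumerate the 10 unordered pairs (i,j) with i<j and classify each by sign(x_j-x_i) * sign(y_j-y_i).
  (1,2):dx=-2,dy=+4->D; (1,3):dx=+2,dy=+6->C; (1,4):dx=+1,dy=+1->C; (1,5):dx=-3,dy=-2->C
  (2,3):dx=+4,dy=+2->C; (2,4):dx=+3,dy=-3->D; (2,5):dx=-1,dy=-6->C; (3,4):dx=-1,dy=-5->C
  (3,5):dx=-5,dy=-8->C; (4,5):dx=-4,dy=-3->C
Step 2: C = 8, D = 2, total pairs = 10.
Step 3: tau = (C - D)/(n(n-1)/2) = (8 - 2)/10 = 0.600000.
Step 4: Exact two-sided p-value (enumerate n! = 120 permutations of y under H0): p = 0.233333.
Step 5: alpha = 0.05. fail to reject H0.

tau_b = 0.6000 (C=8, D=2), p = 0.233333, fail to reject H0.


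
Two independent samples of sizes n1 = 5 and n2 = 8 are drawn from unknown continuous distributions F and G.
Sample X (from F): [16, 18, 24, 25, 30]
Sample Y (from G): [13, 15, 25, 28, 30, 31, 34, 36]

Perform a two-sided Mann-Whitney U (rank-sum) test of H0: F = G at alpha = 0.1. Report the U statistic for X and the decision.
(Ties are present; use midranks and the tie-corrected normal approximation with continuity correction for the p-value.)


Step 1: Combine and sort all 13 observations; assign midranks.
sorted (value, group): (13,Y), (15,Y), (16,X), (18,X), (24,X), (25,X), (25,Y), (28,Y), (30,X), (30,Y), (31,Y), (34,Y), (36,Y)
ranks: 13->1, 15->2, 16->3, 18->4, 24->5, 25->6.5, 25->6.5, 28->8, 30->9.5, 30->9.5, 31->11, 34->12, 36->13
Step 2: Rank sum for X: R1 = 3 + 4 + 5 + 6.5 + 9.5 = 28.
Step 3: U_X = R1 - n1(n1+1)/2 = 28 - 5*6/2 = 28 - 15 = 13.
       U_Y = n1*n2 - U_X = 40 - 13 = 27.
Step 4: Ties are present, so use the tie-corrected normal approximation (with continuity correction) for the p-value.
Step 5: p-value = 0.340019; compare to alpha = 0.1. fail to reject H0.

U_X = 13, p = 0.340019, fail to reject H0 at alpha = 0.1.


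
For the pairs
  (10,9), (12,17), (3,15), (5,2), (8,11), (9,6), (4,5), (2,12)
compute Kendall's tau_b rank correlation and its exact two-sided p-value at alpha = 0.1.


Step 1: Enumerate the 28 unordered pairs (i,j) with i<j and classify each by sign(x_j-x_i) * sign(y_j-y_i).
  (1,2):dx=+2,dy=+8->C; (1,3):dx=-7,dy=+6->D; (1,4):dx=-5,dy=-7->C; (1,5):dx=-2,dy=+2->D
  (1,6):dx=-1,dy=-3->C; (1,7):dx=-6,dy=-4->C; (1,8):dx=-8,dy=+3->D; (2,3):dx=-9,dy=-2->C
  (2,4):dx=-7,dy=-15->C; (2,5):dx=-4,dy=-6->C; (2,6):dx=-3,dy=-11->C; (2,7):dx=-8,dy=-12->C
  (2,8):dx=-10,dy=-5->C; (3,4):dx=+2,dy=-13->D; (3,5):dx=+5,dy=-4->D; (3,6):dx=+6,dy=-9->D
  (3,7):dx=+1,dy=-10->D; (3,8):dx=-1,dy=-3->C; (4,5):dx=+3,dy=+9->C; (4,6):dx=+4,dy=+4->C
  (4,7):dx=-1,dy=+3->D; (4,8):dx=-3,dy=+10->D; (5,6):dx=+1,dy=-5->D; (5,7):dx=-4,dy=-6->C
  (5,8):dx=-6,dy=+1->D; (6,7):dx=-5,dy=-1->C; (6,8):dx=-7,dy=+6->D; (7,8):dx=-2,dy=+7->D
Step 2: C = 15, D = 13, total pairs = 28.
Step 3: tau = (C - D)/(n(n-1)/2) = (15 - 13)/28 = 0.071429.
Step 4: Exact two-sided p-value (enumerate n! = 40320 permutations of y under H0): p = 0.904861.
Step 5: alpha = 0.1. fail to reject H0.

tau_b = 0.0714 (C=15, D=13), p = 0.904861, fail to reject H0.


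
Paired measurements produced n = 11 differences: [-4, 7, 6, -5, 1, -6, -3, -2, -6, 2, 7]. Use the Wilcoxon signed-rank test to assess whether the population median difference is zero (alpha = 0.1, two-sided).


Step 1: Drop any zero differences (none here) and take |d_i|.
|d| = [4, 7, 6, 5, 1, 6, 3, 2, 6, 2, 7]
Step 2: Midrank |d_i| (ties get averaged ranks).
ranks: |4|->5, |7|->10.5, |6|->8, |5|->6, |1|->1, |6|->8, |3|->4, |2|->2.5, |6|->8, |2|->2.5, |7|->10.5
Step 3: Attach original signs; sum ranks with positive sign and with negative sign.
W+ = 10.5 + 8 + 1 + 2.5 + 10.5 = 32.5
W- = 5 + 6 + 8 + 4 + 2.5 + 8 = 33.5
(Check: W+ + W- = 66 should equal n(n+1)/2 = 66.)
Step 4: Test statistic W = min(W+, W-) = 32.5.
Step 5: Ties in |d|, so use the tie-corrected normal approximation.
        E[W] = n(n+1)/4 = 11*12/4 = 33.
        Tie groups: |d|=2 (t=2), |d|=6 (t=3), |d|=7 (t=2); sum(t^3 - t) = 36.
        Var[W] = n(n+1)(2n+1)/24 - sum(t^3-t)/48 = 3036/24 - 36/48 = 125.75.
        z = (W - E[W]) / sqrt(Var[W]) = (32.5 - 33) / 11.2138 = -0.0446.
        Two-sided p = 2*Phi(z) = 0.964436.
Step 6: alpha = 0.1. fail to reject H0.

W+ = 32.5, W- = 33.5, W = min = 32.5, p = 0.964436, fail to reject H0.


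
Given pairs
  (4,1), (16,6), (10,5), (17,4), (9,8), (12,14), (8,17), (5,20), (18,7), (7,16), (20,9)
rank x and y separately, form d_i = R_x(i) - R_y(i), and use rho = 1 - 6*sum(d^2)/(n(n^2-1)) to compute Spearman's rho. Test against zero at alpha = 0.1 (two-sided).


Step 1: Rank x and y separately (midranks; no ties here).
rank(x): 4->1, 16->8, 10->6, 17->9, 9->5, 12->7, 8->4, 5->2, 18->10, 7->3, 20->11
rank(y): 1->1, 6->4, 5->3, 4->2, 8->6, 14->8, 17->10, 20->11, 7->5, 16->9, 9->7
Step 2: d_i = R_x(i) - R_y(i); compute d_i^2.
  (1-1)^2=0, (8-4)^2=16, (6-3)^2=9, (9-2)^2=49, (5-6)^2=1, (7-8)^2=1, (4-10)^2=36, (2-11)^2=81, (10-5)^2=25, (3-9)^2=36, (11-7)^2=16
sum(d^2) = 270.
Step 3: rho = 1 - 6*270 / (11*(11^2 - 1)) = 1 - 1620/1320 = -0.227273.
Step 4: Under H0, t = rho * sqrt((n-2)/(1-rho^2)) = -0.7001 ~ t(9).
Step 5: Two-sided p-value from the t-distribution with 9 df = 0.501536.
Step 6: alpha = 0.1. fail to reject H0.

rho = -0.2273, p = 0.501536, fail to reject H0 at alpha = 0.1.
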